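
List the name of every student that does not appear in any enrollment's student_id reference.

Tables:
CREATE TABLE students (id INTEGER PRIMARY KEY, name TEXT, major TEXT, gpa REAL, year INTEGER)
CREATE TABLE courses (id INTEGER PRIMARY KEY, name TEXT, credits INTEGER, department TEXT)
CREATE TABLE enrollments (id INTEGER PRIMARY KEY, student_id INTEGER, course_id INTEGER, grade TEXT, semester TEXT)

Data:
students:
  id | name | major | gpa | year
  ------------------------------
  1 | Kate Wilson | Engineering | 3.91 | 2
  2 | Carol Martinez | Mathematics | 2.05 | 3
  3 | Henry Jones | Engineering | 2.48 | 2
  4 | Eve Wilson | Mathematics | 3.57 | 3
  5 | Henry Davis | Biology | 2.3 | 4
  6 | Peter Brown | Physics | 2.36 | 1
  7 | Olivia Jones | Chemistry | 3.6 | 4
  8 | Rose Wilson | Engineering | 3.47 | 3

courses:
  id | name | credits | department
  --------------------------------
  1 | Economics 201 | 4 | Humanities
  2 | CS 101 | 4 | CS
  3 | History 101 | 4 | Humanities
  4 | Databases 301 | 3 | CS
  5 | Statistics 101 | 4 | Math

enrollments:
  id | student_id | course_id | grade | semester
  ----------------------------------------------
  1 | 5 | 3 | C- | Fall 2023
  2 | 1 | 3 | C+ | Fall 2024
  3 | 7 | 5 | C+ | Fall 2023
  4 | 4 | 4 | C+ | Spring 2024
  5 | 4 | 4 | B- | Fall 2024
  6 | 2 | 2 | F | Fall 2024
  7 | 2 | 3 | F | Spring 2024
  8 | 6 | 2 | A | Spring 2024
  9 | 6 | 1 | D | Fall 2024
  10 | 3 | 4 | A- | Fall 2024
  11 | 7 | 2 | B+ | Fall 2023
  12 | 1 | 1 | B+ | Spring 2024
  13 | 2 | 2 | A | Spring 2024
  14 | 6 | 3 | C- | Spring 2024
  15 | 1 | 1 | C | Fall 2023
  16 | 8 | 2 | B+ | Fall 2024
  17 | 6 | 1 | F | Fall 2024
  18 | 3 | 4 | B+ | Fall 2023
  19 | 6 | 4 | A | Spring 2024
SELECT p.name FROM students p LEFT JOIN enrollments c ON c.student_id = p.id WHERE c.id IS NULL

Execution result:
(no rows)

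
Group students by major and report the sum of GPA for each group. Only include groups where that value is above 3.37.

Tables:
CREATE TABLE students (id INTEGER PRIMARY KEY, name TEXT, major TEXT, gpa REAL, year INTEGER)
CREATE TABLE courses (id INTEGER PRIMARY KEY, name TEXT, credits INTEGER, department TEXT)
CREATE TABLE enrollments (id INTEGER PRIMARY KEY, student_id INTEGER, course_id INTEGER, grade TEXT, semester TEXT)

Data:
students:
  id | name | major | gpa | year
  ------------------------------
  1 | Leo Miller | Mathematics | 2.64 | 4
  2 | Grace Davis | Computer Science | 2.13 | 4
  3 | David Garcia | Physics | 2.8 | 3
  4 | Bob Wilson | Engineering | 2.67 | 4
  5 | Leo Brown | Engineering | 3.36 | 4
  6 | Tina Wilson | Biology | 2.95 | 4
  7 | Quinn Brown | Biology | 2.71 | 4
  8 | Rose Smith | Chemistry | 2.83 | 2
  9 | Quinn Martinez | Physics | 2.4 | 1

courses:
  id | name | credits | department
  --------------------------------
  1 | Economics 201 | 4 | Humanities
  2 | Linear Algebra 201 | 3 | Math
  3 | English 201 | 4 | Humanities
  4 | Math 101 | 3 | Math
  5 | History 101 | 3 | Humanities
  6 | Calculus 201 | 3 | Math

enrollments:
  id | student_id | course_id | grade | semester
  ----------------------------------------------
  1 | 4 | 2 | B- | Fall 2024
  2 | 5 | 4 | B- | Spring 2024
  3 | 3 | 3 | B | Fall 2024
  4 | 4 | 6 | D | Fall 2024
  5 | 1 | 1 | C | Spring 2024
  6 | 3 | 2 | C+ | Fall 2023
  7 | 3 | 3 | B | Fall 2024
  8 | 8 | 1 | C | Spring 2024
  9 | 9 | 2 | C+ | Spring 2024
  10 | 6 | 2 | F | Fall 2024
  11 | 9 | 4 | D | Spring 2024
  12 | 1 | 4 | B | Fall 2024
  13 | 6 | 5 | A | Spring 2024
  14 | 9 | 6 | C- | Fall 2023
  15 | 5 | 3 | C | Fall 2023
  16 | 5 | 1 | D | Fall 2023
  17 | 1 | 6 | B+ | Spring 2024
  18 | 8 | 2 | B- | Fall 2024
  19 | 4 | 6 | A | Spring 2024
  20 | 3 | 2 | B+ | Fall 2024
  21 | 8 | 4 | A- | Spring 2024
SELECT major, SUM(gpa) AS sum_gpa FROM students GROUP BY major HAVING SUM(gpa) > 3.37

Execution result:
major | sum_gpa
Biology | 5.66
Engineering | 6.03
Physics | 5.20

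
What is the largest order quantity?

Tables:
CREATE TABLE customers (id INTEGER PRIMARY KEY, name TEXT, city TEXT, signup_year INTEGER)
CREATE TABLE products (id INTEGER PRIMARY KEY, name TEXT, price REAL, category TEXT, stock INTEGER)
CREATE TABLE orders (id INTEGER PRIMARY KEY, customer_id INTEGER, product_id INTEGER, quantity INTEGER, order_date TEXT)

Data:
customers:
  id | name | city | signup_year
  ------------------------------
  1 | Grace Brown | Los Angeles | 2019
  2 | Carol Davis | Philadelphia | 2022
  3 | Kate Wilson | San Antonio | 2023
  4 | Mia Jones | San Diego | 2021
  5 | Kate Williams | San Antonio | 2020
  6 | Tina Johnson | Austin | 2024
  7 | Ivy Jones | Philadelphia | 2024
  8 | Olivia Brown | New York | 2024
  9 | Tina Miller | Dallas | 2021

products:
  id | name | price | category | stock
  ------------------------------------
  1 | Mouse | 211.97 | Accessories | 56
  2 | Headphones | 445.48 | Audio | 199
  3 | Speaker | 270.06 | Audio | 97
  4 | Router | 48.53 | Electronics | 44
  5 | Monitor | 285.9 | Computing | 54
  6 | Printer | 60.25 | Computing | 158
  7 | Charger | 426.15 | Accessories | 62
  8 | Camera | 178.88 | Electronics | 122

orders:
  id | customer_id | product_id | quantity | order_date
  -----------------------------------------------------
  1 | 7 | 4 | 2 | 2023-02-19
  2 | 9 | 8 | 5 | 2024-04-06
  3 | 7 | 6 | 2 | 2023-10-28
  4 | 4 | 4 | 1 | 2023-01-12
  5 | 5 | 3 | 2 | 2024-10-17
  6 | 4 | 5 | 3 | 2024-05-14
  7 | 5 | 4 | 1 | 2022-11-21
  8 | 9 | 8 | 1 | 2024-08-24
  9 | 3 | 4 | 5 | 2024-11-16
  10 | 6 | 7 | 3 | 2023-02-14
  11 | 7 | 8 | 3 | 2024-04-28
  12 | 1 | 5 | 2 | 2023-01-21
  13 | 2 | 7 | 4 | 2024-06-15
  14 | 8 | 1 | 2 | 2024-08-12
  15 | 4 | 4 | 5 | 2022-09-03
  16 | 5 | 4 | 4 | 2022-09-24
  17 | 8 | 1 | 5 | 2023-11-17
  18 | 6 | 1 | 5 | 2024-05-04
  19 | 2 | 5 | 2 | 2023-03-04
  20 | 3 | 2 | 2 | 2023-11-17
SELECT MAX(quantity) FROM orders

Execution result:
5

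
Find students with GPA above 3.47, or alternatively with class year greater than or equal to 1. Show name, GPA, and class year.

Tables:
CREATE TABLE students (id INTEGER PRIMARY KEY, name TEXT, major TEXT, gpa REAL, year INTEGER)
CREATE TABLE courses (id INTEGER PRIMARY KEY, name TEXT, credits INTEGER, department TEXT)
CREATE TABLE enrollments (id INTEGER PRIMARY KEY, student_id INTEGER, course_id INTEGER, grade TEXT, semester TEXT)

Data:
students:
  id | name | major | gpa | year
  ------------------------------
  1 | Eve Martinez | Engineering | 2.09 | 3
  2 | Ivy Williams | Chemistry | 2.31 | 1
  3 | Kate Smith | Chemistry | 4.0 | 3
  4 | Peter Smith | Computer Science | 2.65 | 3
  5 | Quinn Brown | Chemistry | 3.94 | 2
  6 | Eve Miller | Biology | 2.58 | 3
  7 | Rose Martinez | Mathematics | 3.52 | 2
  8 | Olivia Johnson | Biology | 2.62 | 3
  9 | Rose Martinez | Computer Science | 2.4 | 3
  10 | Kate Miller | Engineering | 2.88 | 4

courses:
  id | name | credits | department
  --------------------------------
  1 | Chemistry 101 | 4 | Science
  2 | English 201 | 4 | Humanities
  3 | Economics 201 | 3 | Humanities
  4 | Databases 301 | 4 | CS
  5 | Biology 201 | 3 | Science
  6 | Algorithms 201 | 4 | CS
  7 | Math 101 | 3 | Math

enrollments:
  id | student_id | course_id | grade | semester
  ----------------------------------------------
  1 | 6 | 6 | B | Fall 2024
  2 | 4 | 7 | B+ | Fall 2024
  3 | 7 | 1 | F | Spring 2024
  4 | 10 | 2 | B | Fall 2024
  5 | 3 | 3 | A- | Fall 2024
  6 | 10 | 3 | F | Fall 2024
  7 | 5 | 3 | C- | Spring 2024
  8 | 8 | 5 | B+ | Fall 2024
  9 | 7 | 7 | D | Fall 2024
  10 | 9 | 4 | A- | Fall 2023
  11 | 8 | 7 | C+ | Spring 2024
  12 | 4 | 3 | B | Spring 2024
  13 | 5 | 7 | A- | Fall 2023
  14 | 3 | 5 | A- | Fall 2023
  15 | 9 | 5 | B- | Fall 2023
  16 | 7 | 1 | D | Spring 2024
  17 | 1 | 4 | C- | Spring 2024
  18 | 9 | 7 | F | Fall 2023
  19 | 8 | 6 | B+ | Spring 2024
SELECT name, gpa, year FROM students WHERE gpa > 3.47 OR year >= 1

Execution result:
name | gpa | year
Eve Martinez | 2.09 | 3
Ivy Williams | 2.31 | 1
Kate Smith | 4.00 | 3
Peter Smith | 2.65 | 3
Quinn Brown | 3.94 | 2
Eve Miller | 2.58 | 3
Rose Martinez | 3.52 | 2
Olivia Johnson | 2.62 | 3
Rose Martinez | 2.40 | 3
Kate Miller | 2.88 | 4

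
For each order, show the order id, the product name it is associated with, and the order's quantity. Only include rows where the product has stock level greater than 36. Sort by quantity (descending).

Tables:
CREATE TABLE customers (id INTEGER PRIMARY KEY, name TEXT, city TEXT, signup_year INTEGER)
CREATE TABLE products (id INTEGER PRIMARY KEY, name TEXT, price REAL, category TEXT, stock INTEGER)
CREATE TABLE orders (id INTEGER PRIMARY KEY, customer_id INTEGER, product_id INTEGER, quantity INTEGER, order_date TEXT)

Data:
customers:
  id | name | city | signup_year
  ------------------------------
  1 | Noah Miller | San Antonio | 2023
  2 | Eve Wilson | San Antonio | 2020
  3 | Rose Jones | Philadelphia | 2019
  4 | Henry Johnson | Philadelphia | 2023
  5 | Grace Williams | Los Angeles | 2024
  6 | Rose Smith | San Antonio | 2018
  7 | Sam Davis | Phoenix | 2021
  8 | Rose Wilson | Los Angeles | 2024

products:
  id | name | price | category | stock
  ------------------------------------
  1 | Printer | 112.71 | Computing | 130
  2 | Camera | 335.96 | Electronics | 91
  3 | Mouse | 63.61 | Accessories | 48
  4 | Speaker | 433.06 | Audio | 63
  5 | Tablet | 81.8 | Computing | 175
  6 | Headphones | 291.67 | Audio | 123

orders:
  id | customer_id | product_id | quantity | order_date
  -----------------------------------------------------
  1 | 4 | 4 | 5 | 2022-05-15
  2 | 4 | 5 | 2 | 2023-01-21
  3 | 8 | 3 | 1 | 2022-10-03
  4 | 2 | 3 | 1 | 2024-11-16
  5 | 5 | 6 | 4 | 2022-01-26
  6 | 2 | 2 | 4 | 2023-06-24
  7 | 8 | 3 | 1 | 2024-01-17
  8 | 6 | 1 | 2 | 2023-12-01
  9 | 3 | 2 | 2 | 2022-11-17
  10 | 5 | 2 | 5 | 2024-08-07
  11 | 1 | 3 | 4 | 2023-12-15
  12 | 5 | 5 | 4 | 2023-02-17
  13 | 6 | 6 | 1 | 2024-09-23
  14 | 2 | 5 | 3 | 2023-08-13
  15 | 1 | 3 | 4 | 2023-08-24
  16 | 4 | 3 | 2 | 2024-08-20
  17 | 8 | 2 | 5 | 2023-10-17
SELECT c.id, p.name AS product, c.quantity FROM orders c JOIN products p ON c.product_id = p.id WHERE p.stock > 36 ORDER BY c.quantity DESC

Execution result:
id | product | quantity
1 | Speaker | 5
10 | Camera | 5
17 | Camera | 5
5 | Headphones | 4
6 | Camera | 4
11 | Mouse | 4
12 | Tablet | 4
15 | Mouse | 4
14 | Tablet | 3
2 | Tablet | 2
8 | Printer | 2
9 | Camera | 2
16 | Mouse | 2
3 | Mouse | 1
4 | Mouse | 1
7 | Mouse | 1
13 | Headphones | 1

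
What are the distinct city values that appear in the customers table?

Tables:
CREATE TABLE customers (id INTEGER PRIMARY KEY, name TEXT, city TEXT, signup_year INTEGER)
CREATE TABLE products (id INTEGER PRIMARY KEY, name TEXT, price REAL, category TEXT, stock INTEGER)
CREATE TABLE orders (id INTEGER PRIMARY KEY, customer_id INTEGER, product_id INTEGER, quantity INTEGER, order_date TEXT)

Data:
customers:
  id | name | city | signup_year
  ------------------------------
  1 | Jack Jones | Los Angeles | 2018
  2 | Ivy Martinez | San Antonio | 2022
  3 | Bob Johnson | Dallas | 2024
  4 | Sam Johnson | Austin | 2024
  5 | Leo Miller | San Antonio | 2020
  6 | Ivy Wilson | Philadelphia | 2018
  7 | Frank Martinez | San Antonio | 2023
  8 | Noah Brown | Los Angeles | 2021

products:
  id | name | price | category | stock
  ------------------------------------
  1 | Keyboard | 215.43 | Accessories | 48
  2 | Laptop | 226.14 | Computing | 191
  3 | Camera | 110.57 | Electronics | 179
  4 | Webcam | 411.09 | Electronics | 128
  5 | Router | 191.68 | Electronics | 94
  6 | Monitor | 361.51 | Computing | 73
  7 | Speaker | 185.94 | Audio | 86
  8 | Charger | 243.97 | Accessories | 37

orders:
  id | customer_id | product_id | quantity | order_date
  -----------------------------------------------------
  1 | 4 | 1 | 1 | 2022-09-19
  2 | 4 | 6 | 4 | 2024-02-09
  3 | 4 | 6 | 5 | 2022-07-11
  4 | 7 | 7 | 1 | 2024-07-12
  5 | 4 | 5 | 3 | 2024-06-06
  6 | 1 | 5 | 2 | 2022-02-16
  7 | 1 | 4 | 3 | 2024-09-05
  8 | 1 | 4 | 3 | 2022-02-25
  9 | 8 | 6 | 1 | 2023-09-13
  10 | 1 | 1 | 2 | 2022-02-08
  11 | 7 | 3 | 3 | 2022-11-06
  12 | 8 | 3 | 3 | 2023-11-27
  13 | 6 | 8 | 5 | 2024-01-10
SELECT DISTINCT city FROM customers

Execution result:
city
Los Angeles
San Antonio
Dallas
Austin
Philadelphia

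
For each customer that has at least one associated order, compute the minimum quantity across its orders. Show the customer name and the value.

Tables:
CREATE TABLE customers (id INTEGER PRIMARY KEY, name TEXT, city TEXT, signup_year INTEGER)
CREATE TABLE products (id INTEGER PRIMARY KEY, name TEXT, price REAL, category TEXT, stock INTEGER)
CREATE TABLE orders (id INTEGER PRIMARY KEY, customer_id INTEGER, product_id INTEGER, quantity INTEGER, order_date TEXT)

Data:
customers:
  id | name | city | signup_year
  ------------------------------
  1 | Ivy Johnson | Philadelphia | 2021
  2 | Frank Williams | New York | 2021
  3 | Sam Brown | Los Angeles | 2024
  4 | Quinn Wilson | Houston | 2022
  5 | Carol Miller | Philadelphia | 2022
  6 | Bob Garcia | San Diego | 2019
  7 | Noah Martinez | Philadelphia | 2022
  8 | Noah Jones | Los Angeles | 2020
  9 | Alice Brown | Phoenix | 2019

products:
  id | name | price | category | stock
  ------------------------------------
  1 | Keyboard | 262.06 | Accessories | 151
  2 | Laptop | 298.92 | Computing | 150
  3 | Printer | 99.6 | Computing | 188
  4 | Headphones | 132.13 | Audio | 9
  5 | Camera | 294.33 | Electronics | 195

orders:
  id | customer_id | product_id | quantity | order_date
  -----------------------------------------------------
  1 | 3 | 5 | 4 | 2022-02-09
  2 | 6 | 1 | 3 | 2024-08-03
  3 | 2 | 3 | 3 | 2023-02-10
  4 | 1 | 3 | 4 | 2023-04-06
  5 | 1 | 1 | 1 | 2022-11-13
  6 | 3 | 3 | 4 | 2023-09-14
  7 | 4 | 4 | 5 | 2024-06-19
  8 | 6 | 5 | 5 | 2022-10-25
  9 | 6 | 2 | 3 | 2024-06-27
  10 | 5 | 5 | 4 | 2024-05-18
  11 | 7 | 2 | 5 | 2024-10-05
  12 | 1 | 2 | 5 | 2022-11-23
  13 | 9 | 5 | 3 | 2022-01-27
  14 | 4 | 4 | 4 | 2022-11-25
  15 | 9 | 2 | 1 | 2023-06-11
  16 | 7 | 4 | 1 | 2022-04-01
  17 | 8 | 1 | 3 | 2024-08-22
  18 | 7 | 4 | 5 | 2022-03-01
SELECT p.name, MIN(c.quantity) AS min_quantity FROM orders c JOIN customers p ON c.customer_id = p.id GROUP BY p.id, p.name

Execution result:
name | min_quantity
Ivy Johnson | 1
Frank Williams | 3
Sam Brown | 4
Quinn Wilson | 4
Carol Miller | 4
Bob Garcia | 3
Noah Martinez | 1
Noah Jones | 3
Alice Brown | 1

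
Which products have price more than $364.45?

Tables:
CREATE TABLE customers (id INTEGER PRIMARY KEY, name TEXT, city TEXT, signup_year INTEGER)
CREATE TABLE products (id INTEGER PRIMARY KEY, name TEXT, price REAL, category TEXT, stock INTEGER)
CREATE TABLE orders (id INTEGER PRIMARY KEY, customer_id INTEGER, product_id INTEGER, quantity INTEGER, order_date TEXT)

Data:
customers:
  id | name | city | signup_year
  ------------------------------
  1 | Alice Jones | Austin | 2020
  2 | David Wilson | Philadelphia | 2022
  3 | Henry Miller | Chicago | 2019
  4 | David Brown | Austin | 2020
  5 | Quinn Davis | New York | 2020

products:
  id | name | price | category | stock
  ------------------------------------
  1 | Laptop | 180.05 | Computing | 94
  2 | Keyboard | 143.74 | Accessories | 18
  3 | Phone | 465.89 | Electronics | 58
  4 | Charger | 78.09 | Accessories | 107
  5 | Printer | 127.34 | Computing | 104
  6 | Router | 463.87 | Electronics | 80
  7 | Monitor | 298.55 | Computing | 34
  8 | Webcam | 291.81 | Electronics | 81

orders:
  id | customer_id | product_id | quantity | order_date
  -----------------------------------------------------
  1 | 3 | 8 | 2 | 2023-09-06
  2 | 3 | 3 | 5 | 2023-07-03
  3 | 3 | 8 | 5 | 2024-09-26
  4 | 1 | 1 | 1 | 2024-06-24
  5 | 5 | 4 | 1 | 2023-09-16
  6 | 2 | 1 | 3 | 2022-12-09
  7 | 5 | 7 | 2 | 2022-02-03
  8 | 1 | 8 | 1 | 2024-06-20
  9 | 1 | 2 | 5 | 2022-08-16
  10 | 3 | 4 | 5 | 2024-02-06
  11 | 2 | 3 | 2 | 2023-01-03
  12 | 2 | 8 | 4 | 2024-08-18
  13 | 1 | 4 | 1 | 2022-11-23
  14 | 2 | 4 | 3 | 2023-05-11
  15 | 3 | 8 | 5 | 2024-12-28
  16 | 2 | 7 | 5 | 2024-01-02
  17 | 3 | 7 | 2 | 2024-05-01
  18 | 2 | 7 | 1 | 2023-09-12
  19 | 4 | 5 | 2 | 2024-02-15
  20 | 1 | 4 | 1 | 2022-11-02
SELECT name, price FROM products WHERE price > 364.45

Execution result:
name | price
Phone | 465.89
Router | 463.87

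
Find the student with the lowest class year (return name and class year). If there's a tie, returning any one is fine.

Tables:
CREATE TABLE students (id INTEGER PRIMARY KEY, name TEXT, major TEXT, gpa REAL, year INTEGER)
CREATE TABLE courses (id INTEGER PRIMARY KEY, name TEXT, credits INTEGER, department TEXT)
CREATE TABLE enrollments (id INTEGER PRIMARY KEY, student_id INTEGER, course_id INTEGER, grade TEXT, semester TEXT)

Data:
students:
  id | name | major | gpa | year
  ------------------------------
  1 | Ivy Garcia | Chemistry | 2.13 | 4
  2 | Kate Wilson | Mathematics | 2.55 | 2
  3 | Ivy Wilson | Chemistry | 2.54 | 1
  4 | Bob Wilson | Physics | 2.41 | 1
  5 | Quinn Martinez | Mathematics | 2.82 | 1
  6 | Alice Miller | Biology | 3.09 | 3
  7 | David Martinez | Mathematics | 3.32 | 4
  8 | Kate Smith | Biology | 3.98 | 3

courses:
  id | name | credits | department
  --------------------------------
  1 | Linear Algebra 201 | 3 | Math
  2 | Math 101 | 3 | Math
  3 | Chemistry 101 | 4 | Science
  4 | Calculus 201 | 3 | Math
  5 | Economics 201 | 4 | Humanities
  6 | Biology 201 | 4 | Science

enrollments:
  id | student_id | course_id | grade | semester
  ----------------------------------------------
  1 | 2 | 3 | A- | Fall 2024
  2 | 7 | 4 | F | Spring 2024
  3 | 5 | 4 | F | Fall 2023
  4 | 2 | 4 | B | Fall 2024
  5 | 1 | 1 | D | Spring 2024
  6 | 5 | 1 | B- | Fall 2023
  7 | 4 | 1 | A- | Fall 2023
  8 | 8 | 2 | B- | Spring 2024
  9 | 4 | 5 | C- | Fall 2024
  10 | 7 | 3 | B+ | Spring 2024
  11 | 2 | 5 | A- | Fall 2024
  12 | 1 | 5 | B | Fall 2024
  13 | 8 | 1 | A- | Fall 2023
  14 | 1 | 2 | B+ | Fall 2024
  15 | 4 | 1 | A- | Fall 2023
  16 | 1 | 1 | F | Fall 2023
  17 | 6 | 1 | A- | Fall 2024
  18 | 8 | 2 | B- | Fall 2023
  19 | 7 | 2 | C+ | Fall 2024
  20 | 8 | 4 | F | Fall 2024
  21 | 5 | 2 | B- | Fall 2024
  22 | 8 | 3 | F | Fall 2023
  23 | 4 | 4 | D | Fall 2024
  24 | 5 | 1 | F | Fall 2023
SELECT name, year FROM students ORDER BY year ASC LIMIT 1

Execution result:
name | year
Ivy Wilson | 1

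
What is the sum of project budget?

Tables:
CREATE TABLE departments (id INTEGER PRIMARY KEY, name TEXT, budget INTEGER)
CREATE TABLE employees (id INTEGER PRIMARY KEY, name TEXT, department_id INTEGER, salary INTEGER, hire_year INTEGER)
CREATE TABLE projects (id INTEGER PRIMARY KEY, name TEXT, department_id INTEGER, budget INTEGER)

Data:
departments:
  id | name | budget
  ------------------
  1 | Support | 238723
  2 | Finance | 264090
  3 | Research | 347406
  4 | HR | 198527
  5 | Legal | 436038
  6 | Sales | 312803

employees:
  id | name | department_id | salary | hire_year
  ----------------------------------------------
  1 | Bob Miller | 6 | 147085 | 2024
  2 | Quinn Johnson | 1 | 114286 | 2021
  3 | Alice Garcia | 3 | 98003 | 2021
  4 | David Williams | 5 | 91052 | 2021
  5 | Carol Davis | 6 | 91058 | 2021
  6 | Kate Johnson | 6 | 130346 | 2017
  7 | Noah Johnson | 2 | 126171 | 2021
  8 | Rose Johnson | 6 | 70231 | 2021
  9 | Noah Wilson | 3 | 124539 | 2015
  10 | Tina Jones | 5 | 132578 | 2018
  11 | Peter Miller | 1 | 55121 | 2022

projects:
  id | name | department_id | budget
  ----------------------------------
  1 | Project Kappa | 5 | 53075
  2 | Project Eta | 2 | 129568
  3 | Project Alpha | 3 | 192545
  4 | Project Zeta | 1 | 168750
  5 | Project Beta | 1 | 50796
SELECT SUM(budget) FROM projects

Execution result:
594734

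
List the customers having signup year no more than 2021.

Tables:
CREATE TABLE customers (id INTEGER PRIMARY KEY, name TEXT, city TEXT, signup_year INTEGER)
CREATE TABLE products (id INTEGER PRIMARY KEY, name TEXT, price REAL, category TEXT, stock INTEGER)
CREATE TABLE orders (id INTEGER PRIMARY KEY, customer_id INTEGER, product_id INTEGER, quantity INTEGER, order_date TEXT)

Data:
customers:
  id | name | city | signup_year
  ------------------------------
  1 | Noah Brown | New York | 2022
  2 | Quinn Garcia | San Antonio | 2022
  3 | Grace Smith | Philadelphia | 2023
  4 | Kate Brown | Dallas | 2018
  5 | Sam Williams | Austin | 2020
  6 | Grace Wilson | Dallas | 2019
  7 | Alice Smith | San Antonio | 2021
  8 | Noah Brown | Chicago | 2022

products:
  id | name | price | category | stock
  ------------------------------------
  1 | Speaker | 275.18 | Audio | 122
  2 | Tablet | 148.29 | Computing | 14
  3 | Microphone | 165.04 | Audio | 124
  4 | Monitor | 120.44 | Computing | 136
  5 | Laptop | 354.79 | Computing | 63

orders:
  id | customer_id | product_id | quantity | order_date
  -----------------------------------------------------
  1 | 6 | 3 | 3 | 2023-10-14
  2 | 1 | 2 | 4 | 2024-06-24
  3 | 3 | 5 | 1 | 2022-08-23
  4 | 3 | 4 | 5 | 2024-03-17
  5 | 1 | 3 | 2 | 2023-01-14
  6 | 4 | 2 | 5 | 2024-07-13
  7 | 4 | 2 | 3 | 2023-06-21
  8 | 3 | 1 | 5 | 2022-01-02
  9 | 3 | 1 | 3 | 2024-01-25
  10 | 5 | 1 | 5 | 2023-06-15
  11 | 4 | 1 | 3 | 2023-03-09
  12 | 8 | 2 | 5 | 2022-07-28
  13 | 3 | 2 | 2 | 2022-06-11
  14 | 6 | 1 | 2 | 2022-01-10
SELECT name, signup_year FROM customers WHERE signup_year <= 2021

Execution result:
name | signup_year
Kate Brown | 2018
Sam Williams | 2020
Grace Wilson | 2019
Alice Smith | 2021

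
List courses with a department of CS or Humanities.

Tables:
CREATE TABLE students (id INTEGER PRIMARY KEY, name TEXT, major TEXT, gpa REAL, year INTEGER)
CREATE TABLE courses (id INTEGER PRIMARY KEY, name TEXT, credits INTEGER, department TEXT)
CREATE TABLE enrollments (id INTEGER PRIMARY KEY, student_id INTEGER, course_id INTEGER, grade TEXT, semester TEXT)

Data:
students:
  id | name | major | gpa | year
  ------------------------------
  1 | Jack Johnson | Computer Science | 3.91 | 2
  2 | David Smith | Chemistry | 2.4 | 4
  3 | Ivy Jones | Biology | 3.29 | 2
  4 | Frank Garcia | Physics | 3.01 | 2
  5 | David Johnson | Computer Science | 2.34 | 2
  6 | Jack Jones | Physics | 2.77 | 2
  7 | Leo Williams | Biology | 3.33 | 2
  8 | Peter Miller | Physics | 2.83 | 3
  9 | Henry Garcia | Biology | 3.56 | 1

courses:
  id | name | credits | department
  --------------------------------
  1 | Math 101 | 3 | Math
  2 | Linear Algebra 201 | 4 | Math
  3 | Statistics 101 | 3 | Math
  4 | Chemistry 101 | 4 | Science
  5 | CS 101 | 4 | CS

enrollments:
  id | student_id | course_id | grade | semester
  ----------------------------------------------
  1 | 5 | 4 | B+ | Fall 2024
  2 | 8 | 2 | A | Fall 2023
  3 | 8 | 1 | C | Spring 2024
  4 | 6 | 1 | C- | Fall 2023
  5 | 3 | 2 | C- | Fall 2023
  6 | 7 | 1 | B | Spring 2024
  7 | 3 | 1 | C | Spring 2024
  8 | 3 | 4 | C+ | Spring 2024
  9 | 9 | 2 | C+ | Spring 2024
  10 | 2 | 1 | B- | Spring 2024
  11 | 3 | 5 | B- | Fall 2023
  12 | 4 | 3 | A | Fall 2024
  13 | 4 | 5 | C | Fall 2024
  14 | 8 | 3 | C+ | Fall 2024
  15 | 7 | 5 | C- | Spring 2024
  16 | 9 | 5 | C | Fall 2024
SELECT name, department FROM courses WHERE department IN ('CS', 'Humanities')

Execution result:
name | department
CS 101 | CS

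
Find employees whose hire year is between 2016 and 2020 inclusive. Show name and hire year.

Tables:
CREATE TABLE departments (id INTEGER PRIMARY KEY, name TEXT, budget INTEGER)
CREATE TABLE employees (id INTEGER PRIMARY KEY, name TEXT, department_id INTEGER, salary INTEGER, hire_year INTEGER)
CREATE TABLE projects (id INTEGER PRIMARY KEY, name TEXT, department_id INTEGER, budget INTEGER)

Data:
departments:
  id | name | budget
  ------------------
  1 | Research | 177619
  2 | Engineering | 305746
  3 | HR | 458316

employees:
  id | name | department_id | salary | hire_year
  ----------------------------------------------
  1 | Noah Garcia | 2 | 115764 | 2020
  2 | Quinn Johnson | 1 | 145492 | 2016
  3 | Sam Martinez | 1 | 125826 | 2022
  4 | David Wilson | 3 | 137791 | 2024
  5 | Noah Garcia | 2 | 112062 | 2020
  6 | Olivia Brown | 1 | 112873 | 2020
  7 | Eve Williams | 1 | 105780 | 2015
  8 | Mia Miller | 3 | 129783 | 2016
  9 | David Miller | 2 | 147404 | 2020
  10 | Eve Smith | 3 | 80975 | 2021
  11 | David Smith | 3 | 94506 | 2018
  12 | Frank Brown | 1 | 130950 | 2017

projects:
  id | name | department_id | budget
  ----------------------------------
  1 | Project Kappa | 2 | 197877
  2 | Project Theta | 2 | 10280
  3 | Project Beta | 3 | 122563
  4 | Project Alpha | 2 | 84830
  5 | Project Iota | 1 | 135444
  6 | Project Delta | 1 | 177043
SELECT name, hire_year FROM employees WHERE hire_year BETWEEN 2016 AND 2020

Execution result:
name | hire_year
Noah Garcia | 2020
Quinn Johnson | 2016
Noah Garcia | 2020
Olivia Brown | 2020
Mia Miller | 2016
David Miller | 2020
David Smith | 2018
Frank Brown | 2017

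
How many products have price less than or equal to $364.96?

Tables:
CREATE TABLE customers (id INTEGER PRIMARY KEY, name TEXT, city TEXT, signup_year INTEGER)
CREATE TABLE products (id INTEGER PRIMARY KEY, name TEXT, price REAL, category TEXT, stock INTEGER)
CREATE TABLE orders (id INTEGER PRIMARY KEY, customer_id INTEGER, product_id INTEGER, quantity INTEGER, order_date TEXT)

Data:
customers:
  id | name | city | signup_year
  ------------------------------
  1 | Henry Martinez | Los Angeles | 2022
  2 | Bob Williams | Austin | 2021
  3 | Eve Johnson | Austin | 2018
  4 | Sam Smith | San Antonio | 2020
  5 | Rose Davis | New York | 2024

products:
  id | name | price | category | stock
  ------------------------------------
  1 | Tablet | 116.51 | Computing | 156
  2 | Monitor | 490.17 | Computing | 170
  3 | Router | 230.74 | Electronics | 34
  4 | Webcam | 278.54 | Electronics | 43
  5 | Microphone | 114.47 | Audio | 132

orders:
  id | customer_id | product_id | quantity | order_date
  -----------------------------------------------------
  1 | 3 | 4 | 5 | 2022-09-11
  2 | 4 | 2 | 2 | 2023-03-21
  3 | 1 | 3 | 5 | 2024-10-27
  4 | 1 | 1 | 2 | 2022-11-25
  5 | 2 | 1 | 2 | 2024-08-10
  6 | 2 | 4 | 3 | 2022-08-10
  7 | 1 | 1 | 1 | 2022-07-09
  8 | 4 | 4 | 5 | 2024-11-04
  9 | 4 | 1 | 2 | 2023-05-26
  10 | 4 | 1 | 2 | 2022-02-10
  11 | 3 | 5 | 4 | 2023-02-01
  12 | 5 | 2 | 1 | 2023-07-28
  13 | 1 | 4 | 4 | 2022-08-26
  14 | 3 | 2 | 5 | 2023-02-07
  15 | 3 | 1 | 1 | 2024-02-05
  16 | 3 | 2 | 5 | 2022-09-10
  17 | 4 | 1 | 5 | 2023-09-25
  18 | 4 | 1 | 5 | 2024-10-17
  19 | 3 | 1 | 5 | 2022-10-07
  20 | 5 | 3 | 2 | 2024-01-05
SELECT COUNT(*) FROM products WHERE price <= 364.96

Execution result:
4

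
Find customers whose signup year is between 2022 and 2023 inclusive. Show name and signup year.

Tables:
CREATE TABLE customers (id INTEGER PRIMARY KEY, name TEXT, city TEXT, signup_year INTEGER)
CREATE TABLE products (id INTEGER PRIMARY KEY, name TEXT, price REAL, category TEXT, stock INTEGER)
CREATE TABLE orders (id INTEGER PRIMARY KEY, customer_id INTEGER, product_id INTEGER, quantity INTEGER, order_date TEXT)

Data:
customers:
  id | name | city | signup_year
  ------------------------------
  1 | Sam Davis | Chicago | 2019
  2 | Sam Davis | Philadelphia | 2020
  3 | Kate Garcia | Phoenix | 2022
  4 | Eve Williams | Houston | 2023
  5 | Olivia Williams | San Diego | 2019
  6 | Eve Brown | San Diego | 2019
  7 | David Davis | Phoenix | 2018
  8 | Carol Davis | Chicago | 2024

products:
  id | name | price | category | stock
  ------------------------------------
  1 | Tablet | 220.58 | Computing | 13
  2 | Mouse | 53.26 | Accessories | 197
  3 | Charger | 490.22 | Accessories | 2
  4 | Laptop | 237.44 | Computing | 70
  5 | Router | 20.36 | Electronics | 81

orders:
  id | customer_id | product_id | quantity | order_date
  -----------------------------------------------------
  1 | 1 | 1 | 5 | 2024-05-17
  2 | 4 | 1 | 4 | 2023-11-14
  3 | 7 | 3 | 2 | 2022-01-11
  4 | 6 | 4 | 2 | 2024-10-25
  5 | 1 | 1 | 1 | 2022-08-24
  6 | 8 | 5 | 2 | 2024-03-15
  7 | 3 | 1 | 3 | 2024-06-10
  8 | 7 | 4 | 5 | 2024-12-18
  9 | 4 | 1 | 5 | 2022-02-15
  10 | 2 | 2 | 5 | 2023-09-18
SELECT name, signup_year FROM customers WHERE signup_year BETWEEN 2022 AND 2023

Execution result:
name | signup_year
Kate Garcia | 2022
Eve Williams | 2023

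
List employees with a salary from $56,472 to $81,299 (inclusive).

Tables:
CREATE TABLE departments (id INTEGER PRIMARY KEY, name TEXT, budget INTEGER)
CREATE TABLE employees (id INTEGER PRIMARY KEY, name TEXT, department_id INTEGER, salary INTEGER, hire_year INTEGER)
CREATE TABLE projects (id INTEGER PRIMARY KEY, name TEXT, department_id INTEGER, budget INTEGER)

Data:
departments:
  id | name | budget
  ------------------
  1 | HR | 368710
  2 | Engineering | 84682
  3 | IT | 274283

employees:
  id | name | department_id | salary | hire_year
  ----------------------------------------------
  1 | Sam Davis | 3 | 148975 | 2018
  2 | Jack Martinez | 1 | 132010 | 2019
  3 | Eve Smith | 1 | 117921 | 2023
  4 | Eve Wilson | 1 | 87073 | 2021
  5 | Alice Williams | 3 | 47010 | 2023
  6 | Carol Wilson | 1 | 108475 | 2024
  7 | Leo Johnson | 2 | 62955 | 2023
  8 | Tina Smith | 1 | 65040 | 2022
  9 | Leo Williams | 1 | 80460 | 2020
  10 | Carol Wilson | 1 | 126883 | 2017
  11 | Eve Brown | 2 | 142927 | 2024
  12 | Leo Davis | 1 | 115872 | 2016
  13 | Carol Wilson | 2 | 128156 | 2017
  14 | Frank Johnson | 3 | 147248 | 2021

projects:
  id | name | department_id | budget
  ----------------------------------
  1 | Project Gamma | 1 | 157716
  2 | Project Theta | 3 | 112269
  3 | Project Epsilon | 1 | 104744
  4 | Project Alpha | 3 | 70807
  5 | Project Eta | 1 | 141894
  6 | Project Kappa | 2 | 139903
SELECT name, salary FROM employees WHERE salary BETWEEN 56472 AND 81299

Execution result:
name | salary
Leo Johnson | 62955
Tina Smith | 65040
Leo Williams | 80460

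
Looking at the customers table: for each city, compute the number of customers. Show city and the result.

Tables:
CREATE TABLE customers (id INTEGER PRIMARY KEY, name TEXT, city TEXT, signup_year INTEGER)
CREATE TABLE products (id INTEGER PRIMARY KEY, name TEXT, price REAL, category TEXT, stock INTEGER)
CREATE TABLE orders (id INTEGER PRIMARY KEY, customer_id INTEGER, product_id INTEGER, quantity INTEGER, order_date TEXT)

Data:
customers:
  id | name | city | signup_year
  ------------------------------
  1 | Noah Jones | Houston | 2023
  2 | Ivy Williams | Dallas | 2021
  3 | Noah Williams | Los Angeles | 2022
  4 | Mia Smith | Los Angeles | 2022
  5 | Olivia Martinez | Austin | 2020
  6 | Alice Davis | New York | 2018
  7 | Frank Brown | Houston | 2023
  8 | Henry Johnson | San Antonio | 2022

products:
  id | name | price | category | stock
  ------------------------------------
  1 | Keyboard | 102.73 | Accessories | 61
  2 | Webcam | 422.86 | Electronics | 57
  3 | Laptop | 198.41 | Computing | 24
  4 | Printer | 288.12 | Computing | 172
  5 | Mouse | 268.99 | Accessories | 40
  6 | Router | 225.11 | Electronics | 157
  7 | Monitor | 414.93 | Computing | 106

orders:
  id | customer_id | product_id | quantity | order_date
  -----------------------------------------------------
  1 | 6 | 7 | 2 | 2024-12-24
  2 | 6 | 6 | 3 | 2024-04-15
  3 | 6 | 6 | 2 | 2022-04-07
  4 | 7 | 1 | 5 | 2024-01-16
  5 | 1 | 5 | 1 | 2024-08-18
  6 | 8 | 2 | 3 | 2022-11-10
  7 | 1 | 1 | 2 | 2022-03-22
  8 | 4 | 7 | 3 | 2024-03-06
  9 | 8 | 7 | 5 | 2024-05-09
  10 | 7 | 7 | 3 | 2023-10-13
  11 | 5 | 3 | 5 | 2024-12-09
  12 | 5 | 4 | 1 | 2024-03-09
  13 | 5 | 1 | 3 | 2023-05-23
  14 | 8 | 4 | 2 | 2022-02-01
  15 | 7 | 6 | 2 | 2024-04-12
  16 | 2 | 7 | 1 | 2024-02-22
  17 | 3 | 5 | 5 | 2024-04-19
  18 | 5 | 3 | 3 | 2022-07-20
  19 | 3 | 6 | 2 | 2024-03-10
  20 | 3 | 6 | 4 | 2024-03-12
SELECT city, COUNT(*) AS n FROM customers GROUP BY city

Execution result:
city | n
Austin | 1
Dallas | 1
Houston | 2
Los Angeles | 2
New York | 1
San Antonio | 1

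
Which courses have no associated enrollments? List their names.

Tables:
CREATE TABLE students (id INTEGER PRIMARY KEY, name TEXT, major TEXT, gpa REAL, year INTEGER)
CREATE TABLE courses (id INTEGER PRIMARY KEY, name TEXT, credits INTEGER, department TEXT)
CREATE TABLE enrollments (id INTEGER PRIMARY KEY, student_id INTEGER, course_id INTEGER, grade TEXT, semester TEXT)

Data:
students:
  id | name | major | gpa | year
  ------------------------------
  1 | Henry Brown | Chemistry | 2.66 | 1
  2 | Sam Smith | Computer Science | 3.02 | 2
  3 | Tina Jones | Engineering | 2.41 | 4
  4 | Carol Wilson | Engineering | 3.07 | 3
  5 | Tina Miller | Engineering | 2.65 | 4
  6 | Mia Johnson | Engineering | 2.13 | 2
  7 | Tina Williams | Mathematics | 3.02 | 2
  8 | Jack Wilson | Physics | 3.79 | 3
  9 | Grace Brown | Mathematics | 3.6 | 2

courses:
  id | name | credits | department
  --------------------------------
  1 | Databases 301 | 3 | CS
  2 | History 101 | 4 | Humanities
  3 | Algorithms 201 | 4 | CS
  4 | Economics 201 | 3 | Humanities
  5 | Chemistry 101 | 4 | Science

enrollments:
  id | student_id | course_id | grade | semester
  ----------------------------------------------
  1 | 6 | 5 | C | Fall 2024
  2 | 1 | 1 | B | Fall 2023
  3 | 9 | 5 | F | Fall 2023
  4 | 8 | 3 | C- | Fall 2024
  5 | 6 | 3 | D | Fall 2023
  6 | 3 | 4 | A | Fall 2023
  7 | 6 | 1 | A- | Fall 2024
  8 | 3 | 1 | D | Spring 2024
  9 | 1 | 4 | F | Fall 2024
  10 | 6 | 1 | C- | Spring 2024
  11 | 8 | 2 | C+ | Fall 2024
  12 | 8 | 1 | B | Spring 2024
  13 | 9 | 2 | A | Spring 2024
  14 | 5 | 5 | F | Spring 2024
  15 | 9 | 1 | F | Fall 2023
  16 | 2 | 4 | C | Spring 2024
SELECT p.name FROM courses p LEFT JOIN enrollments c ON c.course_id = p.id WHERE c.id IS NULL

Execution result:
(no rows)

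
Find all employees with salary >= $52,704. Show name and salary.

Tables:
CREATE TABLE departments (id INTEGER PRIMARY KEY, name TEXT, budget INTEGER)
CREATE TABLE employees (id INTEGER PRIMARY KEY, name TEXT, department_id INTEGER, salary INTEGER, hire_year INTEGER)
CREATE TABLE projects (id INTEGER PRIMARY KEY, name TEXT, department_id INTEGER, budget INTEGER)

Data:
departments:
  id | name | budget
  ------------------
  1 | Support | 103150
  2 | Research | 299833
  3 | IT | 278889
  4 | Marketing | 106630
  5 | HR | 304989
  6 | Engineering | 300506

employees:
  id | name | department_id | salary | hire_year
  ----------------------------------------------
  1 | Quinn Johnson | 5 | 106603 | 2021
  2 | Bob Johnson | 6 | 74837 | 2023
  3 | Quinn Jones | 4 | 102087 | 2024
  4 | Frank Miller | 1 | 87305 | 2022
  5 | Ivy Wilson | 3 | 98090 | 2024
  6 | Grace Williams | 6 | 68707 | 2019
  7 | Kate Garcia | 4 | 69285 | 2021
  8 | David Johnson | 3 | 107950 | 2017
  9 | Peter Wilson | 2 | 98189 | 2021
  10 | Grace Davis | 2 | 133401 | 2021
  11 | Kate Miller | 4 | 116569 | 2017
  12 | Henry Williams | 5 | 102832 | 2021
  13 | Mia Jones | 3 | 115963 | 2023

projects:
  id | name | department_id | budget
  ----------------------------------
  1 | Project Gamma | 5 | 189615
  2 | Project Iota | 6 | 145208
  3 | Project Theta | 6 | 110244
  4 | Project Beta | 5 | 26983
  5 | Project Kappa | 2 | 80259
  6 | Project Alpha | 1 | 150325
SELECT name, salary FROM employees WHERE salary >= 52704

Execution result:
name | salary
Quinn Johnson | 106603
Bob Johnson | 74837
Quinn Jones | 102087
Frank Miller | 87305
Ivy Wilson | 98090
Grace Williams | 68707
Kate Garcia | 69285
David Johnson | 107950
Peter Wilson | 98189
Grace Davis | 133401
Kate Miller | 116569
Henry Williams | 102832
Mia Jones | 115963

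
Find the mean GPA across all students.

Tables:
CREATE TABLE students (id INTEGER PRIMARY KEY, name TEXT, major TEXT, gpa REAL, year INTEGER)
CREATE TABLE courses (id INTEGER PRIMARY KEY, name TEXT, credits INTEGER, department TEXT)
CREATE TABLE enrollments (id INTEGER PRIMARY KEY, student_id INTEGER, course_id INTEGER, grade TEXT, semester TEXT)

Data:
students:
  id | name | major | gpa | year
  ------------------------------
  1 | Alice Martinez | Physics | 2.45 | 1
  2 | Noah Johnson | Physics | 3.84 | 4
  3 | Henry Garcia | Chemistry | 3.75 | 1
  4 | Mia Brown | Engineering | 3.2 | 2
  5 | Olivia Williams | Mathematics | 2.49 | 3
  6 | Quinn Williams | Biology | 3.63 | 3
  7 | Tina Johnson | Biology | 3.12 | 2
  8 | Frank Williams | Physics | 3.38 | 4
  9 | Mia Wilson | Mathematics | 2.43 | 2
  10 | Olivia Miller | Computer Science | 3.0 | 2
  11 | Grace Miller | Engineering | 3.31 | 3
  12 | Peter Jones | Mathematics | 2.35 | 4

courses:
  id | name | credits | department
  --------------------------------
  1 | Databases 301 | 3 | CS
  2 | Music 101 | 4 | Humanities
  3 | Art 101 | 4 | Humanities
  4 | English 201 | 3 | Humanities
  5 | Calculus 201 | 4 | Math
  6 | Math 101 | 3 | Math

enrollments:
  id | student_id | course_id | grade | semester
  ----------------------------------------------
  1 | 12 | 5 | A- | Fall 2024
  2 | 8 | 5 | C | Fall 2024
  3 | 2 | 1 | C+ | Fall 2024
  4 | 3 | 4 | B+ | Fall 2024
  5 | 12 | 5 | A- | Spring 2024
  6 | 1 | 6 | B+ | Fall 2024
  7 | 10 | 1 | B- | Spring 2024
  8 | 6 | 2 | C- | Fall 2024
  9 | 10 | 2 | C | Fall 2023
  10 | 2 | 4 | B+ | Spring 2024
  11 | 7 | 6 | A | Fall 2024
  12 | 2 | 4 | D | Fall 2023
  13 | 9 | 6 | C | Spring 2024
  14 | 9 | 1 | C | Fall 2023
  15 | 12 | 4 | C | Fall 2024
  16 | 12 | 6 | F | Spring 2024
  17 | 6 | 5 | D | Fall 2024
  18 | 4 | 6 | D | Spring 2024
SELECT AVG(gpa) FROM students

Execution result:
3.08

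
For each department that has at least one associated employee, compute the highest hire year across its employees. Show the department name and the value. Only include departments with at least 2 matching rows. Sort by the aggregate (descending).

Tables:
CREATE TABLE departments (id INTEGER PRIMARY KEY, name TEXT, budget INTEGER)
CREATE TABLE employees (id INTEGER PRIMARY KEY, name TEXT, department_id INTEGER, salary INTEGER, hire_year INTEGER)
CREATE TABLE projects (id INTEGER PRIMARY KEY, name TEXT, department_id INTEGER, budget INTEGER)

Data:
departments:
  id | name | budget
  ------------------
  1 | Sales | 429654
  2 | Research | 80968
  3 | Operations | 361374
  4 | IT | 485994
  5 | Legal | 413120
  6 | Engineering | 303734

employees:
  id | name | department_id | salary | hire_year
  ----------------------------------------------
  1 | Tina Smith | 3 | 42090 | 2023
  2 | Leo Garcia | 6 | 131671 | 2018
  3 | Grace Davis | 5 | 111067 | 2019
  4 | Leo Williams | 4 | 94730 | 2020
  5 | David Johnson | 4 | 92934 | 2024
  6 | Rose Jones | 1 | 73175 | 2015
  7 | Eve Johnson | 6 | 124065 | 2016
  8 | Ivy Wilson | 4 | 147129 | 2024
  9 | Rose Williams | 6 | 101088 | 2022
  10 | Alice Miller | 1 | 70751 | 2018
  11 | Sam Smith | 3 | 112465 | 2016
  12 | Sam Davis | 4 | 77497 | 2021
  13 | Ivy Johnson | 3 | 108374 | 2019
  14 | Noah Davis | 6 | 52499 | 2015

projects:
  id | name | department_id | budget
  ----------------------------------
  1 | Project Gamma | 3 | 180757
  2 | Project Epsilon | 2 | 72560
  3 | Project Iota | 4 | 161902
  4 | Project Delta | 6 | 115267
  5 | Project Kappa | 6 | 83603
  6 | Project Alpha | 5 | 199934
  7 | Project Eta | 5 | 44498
SELECT p.name, MAX(c.hire_year) AS max_hire_year FROM employees c JOIN departments p ON c.department_id = p.id GROUP BY p.id, p.name HAVING COUNT(*) >= 2 ORDER BY max_hire_year DESC

Execution result:
name | max_hire_year
IT | 2024
Operations | 2023
Engineering | 2022
Sales | 2018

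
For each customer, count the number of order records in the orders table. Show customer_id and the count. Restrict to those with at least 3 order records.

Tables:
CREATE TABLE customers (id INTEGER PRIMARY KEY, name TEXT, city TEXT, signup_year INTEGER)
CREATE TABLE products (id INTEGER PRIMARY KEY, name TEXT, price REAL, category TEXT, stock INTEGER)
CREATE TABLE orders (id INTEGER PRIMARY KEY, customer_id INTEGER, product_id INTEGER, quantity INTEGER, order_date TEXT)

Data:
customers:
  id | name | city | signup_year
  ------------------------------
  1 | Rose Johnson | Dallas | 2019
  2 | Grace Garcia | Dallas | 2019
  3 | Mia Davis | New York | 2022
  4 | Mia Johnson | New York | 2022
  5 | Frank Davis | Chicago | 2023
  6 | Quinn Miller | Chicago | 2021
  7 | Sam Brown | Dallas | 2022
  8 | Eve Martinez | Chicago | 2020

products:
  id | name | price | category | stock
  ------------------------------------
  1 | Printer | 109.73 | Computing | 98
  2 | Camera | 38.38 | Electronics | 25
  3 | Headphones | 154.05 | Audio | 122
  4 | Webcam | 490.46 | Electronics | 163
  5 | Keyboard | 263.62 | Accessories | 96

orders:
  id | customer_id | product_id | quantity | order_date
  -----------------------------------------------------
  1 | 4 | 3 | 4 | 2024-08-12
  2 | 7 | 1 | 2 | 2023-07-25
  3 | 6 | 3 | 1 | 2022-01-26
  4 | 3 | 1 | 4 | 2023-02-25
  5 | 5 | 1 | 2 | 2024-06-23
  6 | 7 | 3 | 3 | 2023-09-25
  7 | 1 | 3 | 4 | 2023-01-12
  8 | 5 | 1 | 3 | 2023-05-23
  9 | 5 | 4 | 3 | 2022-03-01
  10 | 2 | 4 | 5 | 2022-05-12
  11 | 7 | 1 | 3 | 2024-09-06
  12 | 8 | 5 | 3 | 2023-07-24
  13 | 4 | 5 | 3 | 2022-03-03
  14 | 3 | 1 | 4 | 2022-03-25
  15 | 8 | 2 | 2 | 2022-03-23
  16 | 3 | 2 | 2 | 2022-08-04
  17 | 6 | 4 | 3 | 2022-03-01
SELECT customer_id, COUNT(*) AS order_count FROM orders GROUP BY customer_id HAVING COUNT(*) >= 3

Execution result:
customer_id | order_count
3 | 3
5 | 3
7 | 3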